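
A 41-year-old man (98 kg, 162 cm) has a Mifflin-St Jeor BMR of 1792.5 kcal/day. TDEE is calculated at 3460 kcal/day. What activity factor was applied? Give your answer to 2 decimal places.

Activity factor = TEE ÷ BMR = 3460 ÷ 1792.5 = 1.93.

1.93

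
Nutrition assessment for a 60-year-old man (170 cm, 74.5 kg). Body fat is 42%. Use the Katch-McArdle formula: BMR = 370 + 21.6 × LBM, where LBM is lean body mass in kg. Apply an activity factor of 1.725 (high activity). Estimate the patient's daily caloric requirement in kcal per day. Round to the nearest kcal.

LBM = 74.5 × (1 − 0.42) = 43.21 kg. Katch-McArdle: BMR = 370 + 21.6 × 43.21 = 1303.336 kcal/day.
TEE = BMR × activity factor = 1303.336 × 1.725 = 2248.2546 kcal/day.

2248 kcal per day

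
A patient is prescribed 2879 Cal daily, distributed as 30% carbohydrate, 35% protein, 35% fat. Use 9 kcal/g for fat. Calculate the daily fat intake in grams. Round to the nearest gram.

112 g/day

Fat energy = 35% × 2879 = 1007.65 kcal.
At 9 kcal/g: 1007.65 ÷ 9 = 111.9611 g.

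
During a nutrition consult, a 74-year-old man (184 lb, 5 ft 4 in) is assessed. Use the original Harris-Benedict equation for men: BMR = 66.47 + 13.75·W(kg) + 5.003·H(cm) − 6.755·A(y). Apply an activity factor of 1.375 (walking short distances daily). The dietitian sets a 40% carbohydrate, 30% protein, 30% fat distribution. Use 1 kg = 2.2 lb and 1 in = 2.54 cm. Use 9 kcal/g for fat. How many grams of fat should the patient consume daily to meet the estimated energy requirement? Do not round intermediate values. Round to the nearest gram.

70 g/day

Convert to metric: weight = 184 ÷ 2.2 = 83.6364 kg; height = (5×12 + 4) × 2.54 = 64 × 2.54 = 162.56 cm.
Harris-Benedict: BMR = 66.47 + 13.75(83.6364) + 5.003(162.56) − 6.755(74) = 1529.8877 kcal/day.
TEE = 1529.8877 × 1.375 = 2103.5956 kcal/day.
Fat energy = 30% × 2103.5956 = 631.0787 kcal.
Fat = 631.0787 ÷ 9 kcal/g = 70.1199 g.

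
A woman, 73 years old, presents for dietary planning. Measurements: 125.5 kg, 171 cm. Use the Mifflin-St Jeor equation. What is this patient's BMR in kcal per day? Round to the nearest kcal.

Mifflin-St Jeor (female): BMR = 10(125.5) + 6.25(171) − 5(73) − 161 = 1255 + 1068.75 − 365 − 161 = 1797.75 kcal/day.

1798 kcal per day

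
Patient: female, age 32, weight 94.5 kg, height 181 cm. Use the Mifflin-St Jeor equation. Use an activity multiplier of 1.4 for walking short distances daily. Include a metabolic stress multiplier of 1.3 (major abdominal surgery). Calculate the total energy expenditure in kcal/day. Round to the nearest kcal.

Mifflin-St Jeor (female): BMR = 10(94.5) + 6.25(181) − 5(32) − 161 = 945 + 1131.25 − 160 − 161 = 1755.25 kcal/day.
TEE = BMR × activity factor = 1755.25 × 1.4 = 2457.35 kcal/day.
Apply stress factor: 2457.35 × 1.3 = 3194.555 kcal/day.

3195 kcal/day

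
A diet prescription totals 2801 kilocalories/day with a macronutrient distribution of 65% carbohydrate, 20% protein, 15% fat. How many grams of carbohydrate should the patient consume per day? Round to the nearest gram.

Carbohydrate energy = 65% × 2801 = 1820.65 kcal.
At 4 kcal/g: 1820.65 ÷ 4 = 455.1625 g.

455 g/day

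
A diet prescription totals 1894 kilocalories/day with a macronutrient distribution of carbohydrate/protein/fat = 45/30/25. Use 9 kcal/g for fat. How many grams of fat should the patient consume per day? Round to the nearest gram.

53 g/day

Fat energy = 25% × 1894 = 473.5 kcal.
At 9 kcal/g: 473.5 ÷ 9 = 52.6111 g.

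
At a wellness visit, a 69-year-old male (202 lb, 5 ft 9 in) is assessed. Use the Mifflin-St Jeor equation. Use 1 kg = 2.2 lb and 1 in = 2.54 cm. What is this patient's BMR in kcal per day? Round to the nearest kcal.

Convert to metric: weight = 202 ÷ 2.2 = 91.8182 kg; height = (5×12 + 9) × 2.54 = 69 × 2.54 = 175.26 cm.
Mifflin-St Jeor (male): BMR = 10(91.8182) + 6.25(175.26) − 5(69) + 5 = 918.1818 + 1095.375 − 345 + 5 = 1673.5568 kcal/day.

1674 kcal per day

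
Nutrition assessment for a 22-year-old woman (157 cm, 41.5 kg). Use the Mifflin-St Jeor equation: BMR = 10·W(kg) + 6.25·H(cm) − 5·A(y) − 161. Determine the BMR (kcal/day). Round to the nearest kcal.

1125 kcal/day

Mifflin-St Jeor (female): BMR = 10(41.5) + 6.25(157) − 5(22) − 161 = 415 + 981.25 − 110 − 161 = 1125.25 kcal/day.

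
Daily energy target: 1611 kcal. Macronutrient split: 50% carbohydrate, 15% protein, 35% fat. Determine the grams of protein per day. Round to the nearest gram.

Protein energy = 15% × 1611 = 241.65 kcal.
At 4 kcal/g: 241.65 ÷ 4 = 60.4125 g.

60 g/day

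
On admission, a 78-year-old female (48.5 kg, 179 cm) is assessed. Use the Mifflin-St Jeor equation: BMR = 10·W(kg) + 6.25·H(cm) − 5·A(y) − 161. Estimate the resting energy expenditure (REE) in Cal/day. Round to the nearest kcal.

Mifflin-St Jeor (female): BMR = 10(48.5) + 6.25(179) − 5(78) − 161 = 485 + 1118.75 − 390 − 161 = 1052.75 kcal/day.

1053 Cal/day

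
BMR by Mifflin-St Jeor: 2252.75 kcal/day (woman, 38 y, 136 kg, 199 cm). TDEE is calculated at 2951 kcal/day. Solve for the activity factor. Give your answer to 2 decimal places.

Activity factor = TEE ÷ BMR = 2951 ÷ 2252.75 = 1.31.

1.31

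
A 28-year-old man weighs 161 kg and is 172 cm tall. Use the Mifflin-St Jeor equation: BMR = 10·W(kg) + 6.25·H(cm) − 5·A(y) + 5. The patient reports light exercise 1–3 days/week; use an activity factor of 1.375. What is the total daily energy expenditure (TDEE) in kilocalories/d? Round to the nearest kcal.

3506 kilocalories/d

Mifflin-St Jeor (male): BMR = 10(161) + 6.25(172) − 5(28) + 5 = 1610 + 1075 − 140 + 5 = 2550 kcal/day.
TEE = BMR × activity factor = 2550 × 1.375 = 3506.25 kcal/day.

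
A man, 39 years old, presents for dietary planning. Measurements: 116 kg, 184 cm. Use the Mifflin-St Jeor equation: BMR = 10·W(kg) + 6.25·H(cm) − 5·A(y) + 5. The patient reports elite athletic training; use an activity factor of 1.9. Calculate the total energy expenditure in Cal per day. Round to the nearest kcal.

Mifflin-St Jeor (male): BMR = 10(116) + 6.25(184) − 5(39) + 5 = 1160 + 1150 − 195 + 5 = 2120 kcal/day.
TEE = BMR × activity factor = 2120 × 1.9 = 4028 kcal/day.

4028 Cal per day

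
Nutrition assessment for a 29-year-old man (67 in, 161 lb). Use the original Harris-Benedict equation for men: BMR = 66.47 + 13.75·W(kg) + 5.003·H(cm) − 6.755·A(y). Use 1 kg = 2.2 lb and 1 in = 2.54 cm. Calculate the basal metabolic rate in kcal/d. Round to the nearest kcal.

Convert to metric: weight = 161 ÷ 2.2 = 73.1818 kg; height = 67 × 2.54 = 170.18 cm.
Harris-Benedict: BMR = 66.47 + 13.75(73.1818) + 5.003(170.18) − 6.755(29) = 1728.2355 kcal/day.

1728 kcal/d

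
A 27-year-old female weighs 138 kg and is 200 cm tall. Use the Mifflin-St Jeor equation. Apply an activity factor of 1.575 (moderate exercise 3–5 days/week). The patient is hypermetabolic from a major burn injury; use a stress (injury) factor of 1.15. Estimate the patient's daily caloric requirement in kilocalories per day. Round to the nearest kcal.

Mifflin-St Jeor (female): BMR = 10(138) + 6.25(200) − 5(27) − 161 = 1380 + 1250 − 135 − 161 = 2334 kcal/day.
TEE = BMR × activity factor = 2334 × 1.575 = 3676.05 kcal/day.
Apply stress factor: 3676.05 × 1.15 = 4227.4575 kcal/day.

4227 kilocalories per day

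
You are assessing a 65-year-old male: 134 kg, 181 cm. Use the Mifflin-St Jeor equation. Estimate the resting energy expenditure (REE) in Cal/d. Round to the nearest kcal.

Mifflin-St Jeor (male): BMR = 10(134) + 6.25(181) − 5(65) + 5 = 1340 + 1131.25 − 325 + 5 = 2151.25 kcal/day.

2151 Cal/d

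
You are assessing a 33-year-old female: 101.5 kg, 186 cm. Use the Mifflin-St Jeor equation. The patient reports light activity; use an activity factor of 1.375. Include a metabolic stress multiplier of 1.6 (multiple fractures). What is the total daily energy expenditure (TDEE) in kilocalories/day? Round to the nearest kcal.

Mifflin-St Jeor (female): BMR = 10(101.5) + 6.25(186) − 5(33) − 161 = 1015 + 1162.5 − 165 − 161 = 1851.5 kcal/day.
TEE = BMR × activity factor = 1851.5 × 1.375 = 2545.8125 kcal/day.
Apply stress factor: 2545.8125 × 1.6 = 4073.3 kcal/day.

4073 kilocalories/day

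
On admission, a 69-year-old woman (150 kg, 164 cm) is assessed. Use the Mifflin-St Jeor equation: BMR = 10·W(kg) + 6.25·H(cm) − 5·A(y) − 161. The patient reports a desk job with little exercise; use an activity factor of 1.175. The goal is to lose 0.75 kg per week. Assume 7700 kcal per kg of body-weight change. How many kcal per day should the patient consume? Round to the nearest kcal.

Mifflin-St Jeor (female): BMR = 10(150) + 6.25(164) − 5(69) − 161 = 1500 + 1025 − 345 − 161 = 2019 kcal/day.
TEE = 2019 × 1.175 = 2372.325 kcal/day.
Required daily deficit = 0.75 × 7700 ÷ 7 = 825 kcal/day.
Target intake = 2372.325 − 825 = 1547.325 kcal/day.

1547 kcal per day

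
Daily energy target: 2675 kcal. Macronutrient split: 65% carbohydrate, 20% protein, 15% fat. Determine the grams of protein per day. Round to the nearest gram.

Protein energy = 20% × 2675 = 535 kcal.
At 4 kcal/g: 535 ÷ 4 = 133.75 g.

134 g/day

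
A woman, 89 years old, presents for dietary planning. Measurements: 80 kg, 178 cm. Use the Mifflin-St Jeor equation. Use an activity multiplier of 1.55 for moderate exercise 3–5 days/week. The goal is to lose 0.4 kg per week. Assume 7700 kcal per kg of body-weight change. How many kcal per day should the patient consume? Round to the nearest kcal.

Mifflin-St Jeor (female): BMR = 10(80) + 6.25(178) − 5(89) − 161 = 800 + 1112.5 − 445 − 161 = 1306.5 kcal/day.
TEE = 1306.5 × 1.55 = 2025.075 kcal/day.
Required daily deficit = 0.4 × 7700 ÷ 7 = 440 kcal/day.
Target intake = 2025.075 − 440 = 1585.075 kcal/day.

1585 kcal per day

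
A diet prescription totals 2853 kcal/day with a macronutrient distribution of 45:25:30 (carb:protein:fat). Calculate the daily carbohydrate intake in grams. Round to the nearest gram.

Carbohydrate energy = 45% × 2853 = 1283.85 kcal.
At 4 kcal/g: 1283.85 ÷ 4 = 320.9625 g.

321 g/day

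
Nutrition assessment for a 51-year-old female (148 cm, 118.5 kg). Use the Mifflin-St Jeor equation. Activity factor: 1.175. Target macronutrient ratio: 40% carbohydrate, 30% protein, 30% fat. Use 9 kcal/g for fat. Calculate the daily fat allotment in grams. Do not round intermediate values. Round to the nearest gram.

Mifflin-St Jeor (female): BMR = 10(118.5) + 6.25(148) − 5(51) − 161 = 1185 + 925 − 255 − 161 = 1694 kcal/day.
TEE = 1694 × 1.175 = 1990.45 kcal/day.
Fat energy = 30% × 1990.45 = 597.135 kcal.
Fat = 597.135 ÷ 9 kcal/g = 66.3483 g.

66 g/day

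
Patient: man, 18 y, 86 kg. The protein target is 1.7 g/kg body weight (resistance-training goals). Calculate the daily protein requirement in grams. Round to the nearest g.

Protein = 1.7 g/kg × 86 kg = 146.2 g/day.

146 g/day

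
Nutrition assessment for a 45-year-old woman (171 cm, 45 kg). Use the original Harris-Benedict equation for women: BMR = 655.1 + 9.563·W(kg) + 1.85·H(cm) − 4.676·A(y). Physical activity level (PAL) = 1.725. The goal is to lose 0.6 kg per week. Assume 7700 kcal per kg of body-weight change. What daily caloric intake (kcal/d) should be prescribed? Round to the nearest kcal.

1395 kcal/d

Harris-Benedict: BMR = 655.1 + 9.563(45) + 1.85(171) − 4.676(45) = 1191.365 kcal/day.
TEE = 1191.365 × 1.725 = 2055.1046 kcal/day.
Required daily deficit = 0.6 × 7700 ÷ 7 = 660 kcal/day.
Target intake = 2055.1046 − 660 = 1395.1046 kcal/day.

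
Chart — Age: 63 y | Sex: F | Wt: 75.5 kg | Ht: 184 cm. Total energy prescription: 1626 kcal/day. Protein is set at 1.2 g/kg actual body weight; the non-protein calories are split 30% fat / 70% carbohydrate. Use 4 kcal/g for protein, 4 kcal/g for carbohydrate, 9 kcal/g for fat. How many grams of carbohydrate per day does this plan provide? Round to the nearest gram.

221 g/day

Protein = 1.2 × 75.5 = 90.6 g → 90.6 × 4 = 362.4 kcal.
Non-protein calories = 1626 − 362.4 = 1263.6 kcal.
Fat: 30% × 1263.6 = 379.08 kcal; carbohydrate: 884.52 kcal.
Carbohydrate: 884.52 kcal ÷ 4 kcal/g = 221.13 g.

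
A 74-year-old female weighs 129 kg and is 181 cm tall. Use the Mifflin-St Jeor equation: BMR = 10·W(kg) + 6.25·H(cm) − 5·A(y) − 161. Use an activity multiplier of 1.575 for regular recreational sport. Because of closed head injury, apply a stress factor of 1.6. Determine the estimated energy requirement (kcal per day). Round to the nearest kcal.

Mifflin-St Jeor (female): BMR = 10(129) + 6.25(181) − 5(74) − 161 = 1290 + 1131.25 − 370 − 161 = 1890.25 kcal/day.
TEE = BMR × activity factor = 1890.25 × 1.575 = 2977.1438 kcal/day.
Apply stress factor: 2977.1438 × 1.6 = 4763.43 kcal/day.

4763 kcal per day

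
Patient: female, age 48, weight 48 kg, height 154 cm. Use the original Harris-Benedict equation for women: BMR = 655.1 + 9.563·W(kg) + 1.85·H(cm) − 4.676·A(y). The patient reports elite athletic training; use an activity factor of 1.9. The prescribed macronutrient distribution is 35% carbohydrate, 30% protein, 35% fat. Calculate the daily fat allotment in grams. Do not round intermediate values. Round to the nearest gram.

87 g/day

Harris-Benedict: BMR = 655.1 + 9.563(48) + 1.85(154) − 4.676(48) = 1174.576 kcal/day.
TEE = 1174.576 × 1.9 = 2231.6944 kcal/day.
Fat energy = 35% × 2231.6944 = 781.093 kcal.
Fat = 781.093 ÷ 9 kcal/g = 86.7881 g.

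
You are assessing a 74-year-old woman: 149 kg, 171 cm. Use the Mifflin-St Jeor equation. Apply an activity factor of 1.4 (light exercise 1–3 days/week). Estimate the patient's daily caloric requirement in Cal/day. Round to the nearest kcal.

2839 Cal/day

Mifflin-St Jeor (female): BMR = 10(149) + 6.25(171) − 5(74) − 161 = 1490 + 1068.75 − 370 − 161 = 2027.75 kcal/day.
TEE = BMR × activity factor = 2027.75 × 1.4 = 2838.85 kcal/day.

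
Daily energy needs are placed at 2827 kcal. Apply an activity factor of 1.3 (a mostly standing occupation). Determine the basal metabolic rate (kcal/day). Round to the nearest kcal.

BMR = TEE ÷ activity factor = 2827 ÷ 1.3 = 2174.6154 kcal/day.

2175 kcal/day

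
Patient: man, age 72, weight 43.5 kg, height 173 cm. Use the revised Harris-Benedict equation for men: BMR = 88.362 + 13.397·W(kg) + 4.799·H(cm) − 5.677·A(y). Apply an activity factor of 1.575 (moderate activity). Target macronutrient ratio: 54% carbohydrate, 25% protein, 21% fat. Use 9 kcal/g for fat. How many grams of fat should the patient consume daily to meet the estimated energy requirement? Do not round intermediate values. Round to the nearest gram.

Harris-Benedict: BMR = 88.362 + 13.397(43.5) + 4.799(173) − 5.677(72) = 1092.6145 kcal/day.
TEE = 1092.6145 × 1.575 = 1720.8678 kcal/day.
Fat energy = 21% × 1720.8678 = 361.3822 kcal.
Fat = 361.3822 ÷ 9 kcal/g = 40.1536 g.

40 g/day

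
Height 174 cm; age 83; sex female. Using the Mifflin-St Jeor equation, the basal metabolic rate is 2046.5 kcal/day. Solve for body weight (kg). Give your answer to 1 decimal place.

153.5 kg

2046.5 = 10·W + 6.25(174) − 5(83) − 161
10·W = 2046.5 − 511.5 = 1535, so W = 153.5 kg.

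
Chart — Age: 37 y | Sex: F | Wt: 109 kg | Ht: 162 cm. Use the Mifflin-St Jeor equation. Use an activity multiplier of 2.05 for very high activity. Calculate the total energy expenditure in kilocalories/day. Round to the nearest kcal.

3601 kilocalories/day

Mifflin-St Jeor (female): BMR = 10(109) + 6.25(162) − 5(37) − 161 = 1090 + 1012.5 − 185 − 161 = 1756.5 kcal/day.
TEE = BMR × activity factor = 1756.5 × 2.05 = 3600.825 kcal/day.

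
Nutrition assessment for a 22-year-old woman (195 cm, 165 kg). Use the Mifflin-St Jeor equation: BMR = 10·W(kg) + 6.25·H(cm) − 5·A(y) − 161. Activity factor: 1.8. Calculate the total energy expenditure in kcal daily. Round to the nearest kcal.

Mifflin-St Jeor (female): BMR = 10(165) + 6.25(195) − 5(22) − 161 = 1650 + 1218.75 − 110 − 161 = 2597.75 kcal/day.
TEE = BMR × activity factor = 2597.75 × 1.8 = 4675.95 kcal/day.

4676 kcal daily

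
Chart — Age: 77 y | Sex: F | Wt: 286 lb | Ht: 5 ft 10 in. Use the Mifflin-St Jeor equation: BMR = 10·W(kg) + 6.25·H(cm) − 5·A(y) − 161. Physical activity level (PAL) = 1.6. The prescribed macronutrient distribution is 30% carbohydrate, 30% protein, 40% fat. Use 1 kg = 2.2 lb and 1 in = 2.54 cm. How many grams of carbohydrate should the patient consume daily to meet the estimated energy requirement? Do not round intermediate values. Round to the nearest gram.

Convert to metric: weight = 286 ÷ 2.2 = 130 kg; height = (5×12 + 10) × 2.54 = 70 × 2.54 = 177.8 cm.
Mifflin-St Jeor (female): BMR = 10(130) + 6.25(177.8) − 5(77) − 161 = 1300 + 1111.25 − 385 − 161 = 1865.25 kcal/day.
TEE = 1865.25 × 1.6 = 2984.4 kcal/day.
Carbohydrate energy = 30% × 2984.4 = 895.32 kcal.
Carbohydrate = 895.32 ÷ 4 kcal/g = 223.83 g.

224 g/day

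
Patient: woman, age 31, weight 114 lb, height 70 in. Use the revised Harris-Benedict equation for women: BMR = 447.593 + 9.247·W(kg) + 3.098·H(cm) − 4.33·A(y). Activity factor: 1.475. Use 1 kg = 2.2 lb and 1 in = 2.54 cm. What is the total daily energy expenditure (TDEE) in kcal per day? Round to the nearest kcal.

1981 kcal per day

Convert to metric: weight = 114 ÷ 2.2 = 51.8182 kg; height = 70 × 2.54 = 177.8 cm.
Harris-Benedict: BMR = 447.593 + 9.247(51.8182) + 3.098(177.8) − 4.33(31) = 1343.3501 kcal/day.
TEE = BMR × activity factor = 1343.3501 × 1.475 = 1981.4414 kcal/day.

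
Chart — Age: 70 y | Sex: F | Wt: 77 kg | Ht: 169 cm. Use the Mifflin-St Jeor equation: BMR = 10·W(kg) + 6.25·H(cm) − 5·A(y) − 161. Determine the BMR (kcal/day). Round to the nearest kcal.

1315 kcal/day

Mifflin-St Jeor (female): BMR = 10(77) + 6.25(169) − 5(70) − 161 = 770 + 1056.25 − 350 − 161 = 1315.25 kcal/day.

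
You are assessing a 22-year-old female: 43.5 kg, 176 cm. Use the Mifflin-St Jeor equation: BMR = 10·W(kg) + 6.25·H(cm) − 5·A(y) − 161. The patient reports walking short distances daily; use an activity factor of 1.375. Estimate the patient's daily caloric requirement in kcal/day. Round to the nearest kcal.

Mifflin-St Jeor (female): BMR = 10(43.5) + 6.25(176) − 5(22) − 161 = 435 + 1100 − 110 − 161 = 1264 kcal/day.
TEE = BMR × activity factor = 1264 × 1.375 = 1738 kcal/day.

1738 kcal/day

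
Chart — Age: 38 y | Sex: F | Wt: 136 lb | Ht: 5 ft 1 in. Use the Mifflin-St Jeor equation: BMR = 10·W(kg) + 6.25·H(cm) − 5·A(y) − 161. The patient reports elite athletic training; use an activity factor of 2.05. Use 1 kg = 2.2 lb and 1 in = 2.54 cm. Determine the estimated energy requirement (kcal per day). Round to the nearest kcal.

Convert to metric: weight = 136 ÷ 2.2 = 61.8182 kg; height = (5×12 + 1) × 2.54 = 61 × 2.54 = 154.94 cm.
Mifflin-St Jeor (female): BMR = 10(61.8182) + 6.25(154.94) − 5(38) − 161 = 618.1818 + 968.375 − 190 − 161 = 1235.5568 kcal/day.
TEE = BMR × activity factor = 1235.5568 × 2.05 = 2532.8915 kcal/day.

2533 kcal per day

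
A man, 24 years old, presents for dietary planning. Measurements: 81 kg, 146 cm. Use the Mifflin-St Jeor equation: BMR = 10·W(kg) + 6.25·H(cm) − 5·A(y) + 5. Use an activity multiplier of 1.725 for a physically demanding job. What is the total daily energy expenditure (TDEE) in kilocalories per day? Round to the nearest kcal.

2773 kilocalories per day

Mifflin-St Jeor (male): BMR = 10(81) + 6.25(146) − 5(24) + 5 = 810 + 912.5 − 120 + 5 = 1607.5 kcal/day.
TEE = BMR × activity factor = 1607.5 × 1.725 = 2772.9375 kcal/day.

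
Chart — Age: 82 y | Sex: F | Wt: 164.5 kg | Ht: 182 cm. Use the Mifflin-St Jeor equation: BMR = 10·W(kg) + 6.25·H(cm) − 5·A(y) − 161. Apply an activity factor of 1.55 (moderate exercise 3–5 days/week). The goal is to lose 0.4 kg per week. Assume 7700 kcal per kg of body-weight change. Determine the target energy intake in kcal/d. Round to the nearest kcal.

2988 kcal/d

Mifflin-St Jeor (female): BMR = 10(164.5) + 6.25(182) − 5(82) − 161 = 1645 + 1137.5 − 410 − 161 = 2211.5 kcal/day.
TEE = 2211.5 × 1.55 = 3427.825 kcal/day.
Required daily deficit = 0.4 × 7700 ÷ 7 = 440 kcal/day.
Target intake = 3427.825 − 440 = 2987.825 kcal/day.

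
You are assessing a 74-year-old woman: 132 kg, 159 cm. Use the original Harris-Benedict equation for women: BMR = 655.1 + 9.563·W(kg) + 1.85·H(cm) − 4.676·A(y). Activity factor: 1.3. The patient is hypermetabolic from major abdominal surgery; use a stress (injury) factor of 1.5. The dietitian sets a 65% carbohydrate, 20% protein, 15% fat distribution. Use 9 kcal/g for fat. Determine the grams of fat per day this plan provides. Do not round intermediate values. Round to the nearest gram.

Harris-Benedict: BMR = 655.1 + 9.563(132) + 1.85(159) − 4.676(74) = 1865.542 kcal/day.
TEE = 1865.542 × 1.3 = 2425.2046 kcal/day.
With stress factor 1.5: 2425.2046 × 1.5 = 3637.8069 kcal/day.
Fat energy = 15% × 3637.8069 = 545.671 kcal.
Fat = 545.671 ÷ 9 kcal/g = 60.6301 g.

61 g/day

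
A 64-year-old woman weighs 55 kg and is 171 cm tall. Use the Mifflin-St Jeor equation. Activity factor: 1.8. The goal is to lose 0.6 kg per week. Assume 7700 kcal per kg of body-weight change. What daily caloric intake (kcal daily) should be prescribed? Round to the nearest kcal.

1388 kcal daily

Mifflin-St Jeor (female): BMR = 10(55) + 6.25(171) − 5(64) − 161 = 550 + 1068.75 − 320 − 161 = 1137.75 kcal/day.
TEE = 1137.75 × 1.8 = 2047.95 kcal/day.
Required daily deficit = 0.6 × 7700 ÷ 7 = 660 kcal/day.
Target intake = 2047.95 − 660 = 1387.95 kcal/day.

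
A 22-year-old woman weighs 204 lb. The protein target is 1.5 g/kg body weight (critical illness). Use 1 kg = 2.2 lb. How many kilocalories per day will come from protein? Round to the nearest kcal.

556 kcal/day

Weight in kg = 204 ÷ 2.2 = 92.7273 kg.
Protein = 1.5 g/kg × 92.7273 kg = 139.0909 g/day.
Protein energy = 139.0909 g × 4 kcal/g = 556.3636 kcal/day.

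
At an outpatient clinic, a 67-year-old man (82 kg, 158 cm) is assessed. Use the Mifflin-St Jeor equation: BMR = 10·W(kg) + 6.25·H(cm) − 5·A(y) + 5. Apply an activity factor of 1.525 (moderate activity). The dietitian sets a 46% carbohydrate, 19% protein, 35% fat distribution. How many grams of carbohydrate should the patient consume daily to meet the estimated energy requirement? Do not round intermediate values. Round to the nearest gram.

Mifflin-St Jeor (male): BMR = 10(82) + 6.25(158) − 5(67) + 5 = 820 + 987.5 − 335 + 5 = 1477.5 kcal/day.
TEE = 1477.5 × 1.525 = 2253.1875 kcal/day.
Carbohydrate energy = 46% × 2253.1875 = 1036.4663 kcal.
Carbohydrate = 1036.4663 ÷ 4 kcal/g = 259.1166 g.

259 g/day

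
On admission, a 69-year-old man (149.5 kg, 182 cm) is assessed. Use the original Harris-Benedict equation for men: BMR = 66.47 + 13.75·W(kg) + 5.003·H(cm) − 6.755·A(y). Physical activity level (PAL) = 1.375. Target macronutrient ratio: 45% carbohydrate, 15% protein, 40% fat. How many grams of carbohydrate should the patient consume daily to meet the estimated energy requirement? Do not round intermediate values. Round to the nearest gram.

Harris-Benedict: BMR = 66.47 + 13.75(149.5) + 5.003(182) − 6.755(69) = 2566.546 kcal/day.
TEE = 2566.546 × 1.375 = 3529.0008 kcal/day.
Carbohydrate energy = 45% × 3529.0008 = 1588.0503 kcal.
Carbohydrate = 1588.0503 ÷ 4 kcal/g = 397.0126 g.

397 g/day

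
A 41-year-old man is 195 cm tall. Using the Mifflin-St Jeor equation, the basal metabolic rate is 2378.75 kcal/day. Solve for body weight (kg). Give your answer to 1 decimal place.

136.0 kg

2378.75 = 10·W + 6.25(195) − 5(41) + 5
10·W = 2378.75 − 1018.75 = 1360, so W = 136 kg.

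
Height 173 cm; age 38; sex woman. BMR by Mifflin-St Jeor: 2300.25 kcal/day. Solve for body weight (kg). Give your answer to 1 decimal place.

157.0 kg

2300.25 = 10·W + 6.25(173) − 5(38) − 161
10·W = 2300.25 − 730.25 = 1570, so W = 157 kg.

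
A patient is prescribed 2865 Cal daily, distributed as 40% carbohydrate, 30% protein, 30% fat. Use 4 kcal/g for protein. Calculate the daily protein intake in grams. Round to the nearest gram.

Protein energy = 30% × 2865 = 859.5 kcal.
At 4 kcal/g: 859.5 ÷ 4 = 214.875 g.

215 g/day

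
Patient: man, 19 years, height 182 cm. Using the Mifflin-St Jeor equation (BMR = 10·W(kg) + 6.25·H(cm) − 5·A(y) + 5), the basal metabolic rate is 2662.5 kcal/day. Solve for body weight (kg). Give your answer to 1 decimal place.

161.5 kg

2662.5 = 10·W + 6.25(182) − 5(19) + 5
10·W = 2662.5 − 1047.5 = 1615, so W = 161.5 kg.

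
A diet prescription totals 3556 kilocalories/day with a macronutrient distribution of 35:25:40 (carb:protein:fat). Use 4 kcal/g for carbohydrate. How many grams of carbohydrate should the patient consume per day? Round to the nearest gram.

311 g/day

Carbohydrate energy = 35% × 3556 = 1244.6 kcal.
At 4 kcal/g: 1244.6 ÷ 4 = 311.15 g.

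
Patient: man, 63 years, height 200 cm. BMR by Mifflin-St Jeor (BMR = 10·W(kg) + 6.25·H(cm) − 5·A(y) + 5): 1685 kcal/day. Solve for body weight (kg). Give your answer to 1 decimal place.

1685 = 10·W + 6.25(200) − 5(63) + 5
10·W = 1685 − 940 = 745, so W = 74.5 kg.

74.5 kg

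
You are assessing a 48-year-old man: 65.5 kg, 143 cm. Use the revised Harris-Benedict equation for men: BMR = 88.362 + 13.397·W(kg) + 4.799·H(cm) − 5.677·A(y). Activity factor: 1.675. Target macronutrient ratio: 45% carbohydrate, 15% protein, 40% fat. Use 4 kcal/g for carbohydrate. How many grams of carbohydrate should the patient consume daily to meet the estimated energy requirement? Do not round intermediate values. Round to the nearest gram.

260 g/day

Harris-Benedict: BMR = 88.362 + 13.397(65.5) + 4.799(143) − 5.677(48) = 1379.6265 kcal/day.
TEE = 1379.6265 × 1.675 = 2310.8744 kcal/day.
Carbohydrate energy = 45% × 2310.8744 = 1039.8935 kcal.
Carbohydrate = 1039.8935 ÷ 4 kcal/g = 259.9734 g.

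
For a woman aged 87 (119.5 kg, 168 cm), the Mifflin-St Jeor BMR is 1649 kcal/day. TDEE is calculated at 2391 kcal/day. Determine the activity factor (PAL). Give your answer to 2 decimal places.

Activity factor = TEE ÷ BMR = 2391 ÷ 1649 = 1.45.

1.45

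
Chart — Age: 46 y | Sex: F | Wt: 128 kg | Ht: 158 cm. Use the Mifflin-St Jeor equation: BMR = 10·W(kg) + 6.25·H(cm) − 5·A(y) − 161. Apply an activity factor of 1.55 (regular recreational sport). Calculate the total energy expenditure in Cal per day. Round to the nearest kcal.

2909 Cal per day

Mifflin-St Jeor (female): BMR = 10(128) + 6.25(158) − 5(46) − 161 = 1280 + 987.5 − 230 − 161 = 1876.5 kcal/day.
TEE = BMR × activity factor = 1876.5 × 1.55 = 2908.575 kcal/day.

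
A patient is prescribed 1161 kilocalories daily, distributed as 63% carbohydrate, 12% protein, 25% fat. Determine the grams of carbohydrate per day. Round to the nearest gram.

Carbohydrate energy = 63% × 1161 = 731.43 kcal.
At 4 kcal/g: 731.43 ÷ 4 = 182.8575 g.

183 g/day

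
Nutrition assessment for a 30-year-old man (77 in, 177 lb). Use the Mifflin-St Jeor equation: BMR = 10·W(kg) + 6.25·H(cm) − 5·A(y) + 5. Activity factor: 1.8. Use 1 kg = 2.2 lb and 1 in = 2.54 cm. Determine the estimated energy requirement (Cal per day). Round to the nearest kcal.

Convert to metric: weight = 177 ÷ 2.2 = 80.4545 kg; height = 77 × 2.54 = 195.58 cm.
Mifflin-St Jeor (male): BMR = 10(80.4545) + 6.25(195.58) − 5(30) + 5 = 804.5455 + 1222.375 − 150 + 5 = 1881.9205 kcal/day.
TEE = BMR × activity factor = 1881.9205 × 1.8 = 3387.4568 kcal/day.

3387 Cal per day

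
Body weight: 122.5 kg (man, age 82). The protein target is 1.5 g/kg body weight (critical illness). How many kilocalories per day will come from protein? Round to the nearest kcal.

735 kcal/day

Protein = 1.5 g/kg × 122.5 kg = 183.75 g/day.
Protein energy = 183.75 g × 4 kcal/g = 735 kcal/day.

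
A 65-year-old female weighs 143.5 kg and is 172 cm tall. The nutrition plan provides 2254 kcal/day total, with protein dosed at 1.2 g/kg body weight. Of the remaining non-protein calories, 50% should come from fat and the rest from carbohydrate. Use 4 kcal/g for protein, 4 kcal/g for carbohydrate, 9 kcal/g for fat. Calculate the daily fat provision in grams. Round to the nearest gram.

Protein = 1.2 × 143.5 = 172.2 g → 172.2 × 4 = 688.8 kcal.
Non-protein calories = 2254 − 688.8 = 1565.2 kcal.
Fat: 50% × 1565.2 = 782.6 kcal; carbohydrate: 782.6 kcal.
Fat: 782.6 kcal ÷ 9 kcal/g = 86.9556 g.

87 g/day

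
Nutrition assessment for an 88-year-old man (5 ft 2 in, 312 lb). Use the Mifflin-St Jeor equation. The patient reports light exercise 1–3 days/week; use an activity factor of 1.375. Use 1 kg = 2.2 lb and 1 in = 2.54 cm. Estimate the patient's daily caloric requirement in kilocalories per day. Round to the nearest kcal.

Convert to metric: weight = 312 ÷ 2.2 = 141.8182 kg; height = (5×12 + 2) × 2.54 = 62 × 2.54 = 157.48 cm.
Mifflin-St Jeor (male): BMR = 10(141.8182) + 6.25(157.48) − 5(88) + 5 = 1418.1818 + 984.25 − 440 + 5 = 1967.4318 kcal/day.
TEE = BMR × activity factor = 1967.4318 × 1.375 = 2705.2188 kcal/day.

2705 kilocalories per day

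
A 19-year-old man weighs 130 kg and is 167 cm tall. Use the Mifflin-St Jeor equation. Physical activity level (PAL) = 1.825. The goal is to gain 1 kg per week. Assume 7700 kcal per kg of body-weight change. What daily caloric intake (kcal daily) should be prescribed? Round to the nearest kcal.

Mifflin-St Jeor (male): BMR = 10(130) + 6.25(167) − 5(19) + 5 = 1300 + 1043.75 − 95 + 5 = 2253.75 kcal/day.
TEE = 2253.75 × 1.825 = 4113.0938 kcal/day.
Required daily surplus = 1 × 7700 ÷ 7 = 1100 kcal/day.
Target intake = 4113.0938 + 1100 = 5213.0938 kcal/day.

5213 kcal daily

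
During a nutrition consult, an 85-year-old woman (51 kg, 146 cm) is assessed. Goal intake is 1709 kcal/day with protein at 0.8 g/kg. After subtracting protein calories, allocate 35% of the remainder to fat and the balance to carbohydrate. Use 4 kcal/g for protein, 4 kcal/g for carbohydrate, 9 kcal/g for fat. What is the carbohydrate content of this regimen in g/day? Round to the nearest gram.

251 g/day

Protein = 0.8 × 51 = 40.8 g → 40.8 × 4 = 163.2 kcal.
Non-protein calories = 1709 − 163.2 = 1545.8 kcal.
Fat: 35% × 1545.8 = 541.03 kcal; carbohydrate: 1004.77 kcal.
Carbohydrate: 1004.77 kcal ÷ 4 kcal/g = 251.1925 g.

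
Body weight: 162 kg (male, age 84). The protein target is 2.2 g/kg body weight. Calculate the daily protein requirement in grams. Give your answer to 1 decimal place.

Protein = 2.2 g/kg × 162 kg = 356.4 g/day.

356.4 g/day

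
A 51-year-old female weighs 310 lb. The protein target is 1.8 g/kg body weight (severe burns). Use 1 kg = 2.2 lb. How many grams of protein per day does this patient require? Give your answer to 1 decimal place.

Weight in kg = 310 ÷ 2.2 = 140.9091 kg.
Protein = 1.8 g/kg × 140.9091 kg = 253.6364 g/day.

253.6 g/day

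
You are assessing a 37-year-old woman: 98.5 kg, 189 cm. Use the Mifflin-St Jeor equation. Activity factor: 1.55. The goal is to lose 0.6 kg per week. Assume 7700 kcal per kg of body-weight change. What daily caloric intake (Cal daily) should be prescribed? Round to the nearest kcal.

Mifflin-St Jeor (female): BMR = 10(98.5) + 6.25(189) − 5(37) − 161 = 985 + 1181.25 − 185 − 161 = 1820.25 kcal/day.
TEE = 1820.25 × 1.55 = 2821.3875 kcal/day.
Required daily deficit = 0.6 × 7700 ÷ 7 = 660 kcal/day.
Target intake = 2821.3875 − 660 = 2161.3875 kcal/day.

2161 Cal daily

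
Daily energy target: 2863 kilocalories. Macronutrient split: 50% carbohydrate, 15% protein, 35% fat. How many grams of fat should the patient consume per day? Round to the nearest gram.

111 g/day

Fat energy = 35% × 2863 = 1002.05 kcal.
At 9 kcal/g: 1002.05 ÷ 9 = 111.3389 g.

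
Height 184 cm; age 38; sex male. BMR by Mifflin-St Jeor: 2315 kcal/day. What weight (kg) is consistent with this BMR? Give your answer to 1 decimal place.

135.0 kg

2315 = 10·W + 6.25(184) − 5(38) + 5
10·W = 2315 − 965 = 1350, so W = 135 kg.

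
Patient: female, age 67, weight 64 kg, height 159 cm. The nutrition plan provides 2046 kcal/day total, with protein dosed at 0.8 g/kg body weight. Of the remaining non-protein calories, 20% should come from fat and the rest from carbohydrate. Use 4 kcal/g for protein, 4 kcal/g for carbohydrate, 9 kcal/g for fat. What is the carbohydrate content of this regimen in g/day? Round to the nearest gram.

368 g/day

Protein = 0.8 × 64 = 51.2 g → 51.2 × 4 = 204.8 kcal.
Non-protein calories = 2046 − 204.8 = 1841.2 kcal.
Fat: 20% × 1841.2 = 368.24 kcal; carbohydrate: 1472.96 kcal.
Carbohydrate: 1472.96 kcal ÷ 4 kcal/g = 368.24 g.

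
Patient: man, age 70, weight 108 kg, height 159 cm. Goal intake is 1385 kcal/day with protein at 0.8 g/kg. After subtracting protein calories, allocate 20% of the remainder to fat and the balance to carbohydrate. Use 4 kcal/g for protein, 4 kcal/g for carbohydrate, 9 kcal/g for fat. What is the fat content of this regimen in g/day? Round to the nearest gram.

23 g/day

Protein = 0.8 × 108 = 86.4 g → 86.4 × 4 = 345.6 kcal.
Non-protein calories = 1385 − 345.6 = 1039.4 kcal.
Fat: 20% × 1039.4 = 207.88 kcal; carbohydrate: 831.52 kcal.
Fat: 207.88 kcal ÷ 9 kcal/g = 23.0978 g.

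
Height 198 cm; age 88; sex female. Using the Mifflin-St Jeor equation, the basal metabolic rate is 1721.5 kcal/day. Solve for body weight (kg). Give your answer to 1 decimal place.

108.5 kg

1721.5 = 10·W + 6.25(198) − 5(88) − 161
10·W = 1721.5 − 636.5 = 1085, so W = 108.5 kg.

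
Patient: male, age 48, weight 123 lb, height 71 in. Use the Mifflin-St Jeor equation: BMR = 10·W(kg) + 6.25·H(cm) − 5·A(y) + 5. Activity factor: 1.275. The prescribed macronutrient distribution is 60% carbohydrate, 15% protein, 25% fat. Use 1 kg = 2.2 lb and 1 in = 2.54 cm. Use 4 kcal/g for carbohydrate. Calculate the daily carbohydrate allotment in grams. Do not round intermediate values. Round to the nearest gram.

278 g/day

Convert to metric: weight = 123 ÷ 2.2 = 55.9091 kg; height = 71 × 2.54 = 180.34 cm.
Mifflin-St Jeor (male): BMR = 10(55.9091) + 6.25(180.34) − 5(48) + 5 = 559.0909 + 1127.125 − 240 + 5 = 1451.2159 kcal/day.
TEE = 1451.2159 × 1.275 = 1850.3003 kcal/day.
Carbohydrate energy = 60% × 1850.3003 = 1110.1802 kcal.
Carbohydrate = 1110.1802 ÷ 4 kcal/g = 277.545 g.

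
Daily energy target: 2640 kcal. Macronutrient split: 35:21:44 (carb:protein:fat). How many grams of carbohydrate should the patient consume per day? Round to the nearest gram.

Carbohydrate energy = 35% × 2640 = 924 kcal.
At 4 kcal/g: 924 ÷ 4 = 231 g.

231 g/day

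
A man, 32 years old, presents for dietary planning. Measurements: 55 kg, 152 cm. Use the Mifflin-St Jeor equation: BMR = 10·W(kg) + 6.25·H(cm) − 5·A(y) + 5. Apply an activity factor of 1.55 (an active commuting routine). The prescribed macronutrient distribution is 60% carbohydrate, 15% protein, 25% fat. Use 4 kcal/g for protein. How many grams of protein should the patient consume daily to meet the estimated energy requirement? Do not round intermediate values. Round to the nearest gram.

78 g/day

Mifflin-St Jeor (male): BMR = 10(55) + 6.25(152) − 5(32) + 5 = 550 + 950 − 160 + 5 = 1345 kcal/day.
TEE = 1345 × 1.55 = 2084.75 kcal/day.
Protein energy = 15% × 2084.75 = 312.7125 kcal.
Protein = 312.7125 ÷ 4 kcal/g = 78.1781 g.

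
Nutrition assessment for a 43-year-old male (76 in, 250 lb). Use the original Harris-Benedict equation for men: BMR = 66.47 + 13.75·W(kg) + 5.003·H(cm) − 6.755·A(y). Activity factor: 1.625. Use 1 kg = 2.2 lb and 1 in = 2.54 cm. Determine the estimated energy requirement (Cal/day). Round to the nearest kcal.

3744 Cal/day

Convert to metric: weight = 250 ÷ 2.2 = 113.6364 kg; height = 76 × 2.54 = 193.04 cm.
Harris-Benedict: BMR = 66.47 + 13.75(113.6364) + 5.003(193.04) − 6.755(43) = 2304.2841 kcal/day.
TEE = BMR × activity factor = 2304.2841 × 1.625 = 3744.4617 kcal/day.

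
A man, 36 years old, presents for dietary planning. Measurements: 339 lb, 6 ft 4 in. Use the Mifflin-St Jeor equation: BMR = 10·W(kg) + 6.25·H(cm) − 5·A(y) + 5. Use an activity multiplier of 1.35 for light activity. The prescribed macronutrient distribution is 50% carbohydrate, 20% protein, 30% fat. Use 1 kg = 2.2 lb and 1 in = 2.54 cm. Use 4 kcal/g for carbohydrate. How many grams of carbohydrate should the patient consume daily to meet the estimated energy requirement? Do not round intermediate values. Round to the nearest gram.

434 g/day

Convert to metric: weight = 339 ÷ 2.2 = 154.0909 kg; height = (6×12 + 4) × 2.54 = 76 × 2.54 = 193.04 cm.
Mifflin-St Jeor (male): BMR = 10(154.0909) + 6.25(193.04) − 5(36) + 5 = 1540.9091 + 1206.5 − 180 + 5 = 2572.4091 kcal/day.
TEE = 2572.4091 × 1.35 = 3472.7523 kcal/day.
Carbohydrate energy = 50% × 3472.7523 = 1736.3761 kcal.
Carbohydrate = 1736.3761 ÷ 4 kcal/g = 434.094 g.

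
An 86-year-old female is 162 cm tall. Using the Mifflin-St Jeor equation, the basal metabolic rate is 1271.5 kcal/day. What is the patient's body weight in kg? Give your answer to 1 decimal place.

1271.5 = 10·W + 6.25(162) − 5(86) − 161
10·W = 1271.5 − 421.5 = 850, so W = 85 kg.

85.0 kg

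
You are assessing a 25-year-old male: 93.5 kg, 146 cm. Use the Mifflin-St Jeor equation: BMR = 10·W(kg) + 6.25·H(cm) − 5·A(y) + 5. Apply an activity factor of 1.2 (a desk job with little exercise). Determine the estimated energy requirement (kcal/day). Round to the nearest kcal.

2073 kcal/day

Mifflin-St Jeor (male): BMR = 10(93.5) + 6.25(146) − 5(25) + 5 = 935 + 912.5 − 125 + 5 = 1727.5 kcal/day.
TEE = BMR × activity factor = 1727.5 × 1.2 = 2073 kcal/day.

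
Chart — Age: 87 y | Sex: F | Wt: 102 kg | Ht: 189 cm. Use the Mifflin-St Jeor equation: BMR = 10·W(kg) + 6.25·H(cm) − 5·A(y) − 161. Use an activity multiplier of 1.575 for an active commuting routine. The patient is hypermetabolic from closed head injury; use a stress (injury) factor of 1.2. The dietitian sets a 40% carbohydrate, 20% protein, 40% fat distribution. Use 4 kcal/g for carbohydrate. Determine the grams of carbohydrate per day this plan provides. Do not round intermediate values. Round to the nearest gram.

Mifflin-St Jeor (female): BMR = 10(102) + 6.25(189) − 5(87) − 161 = 1020 + 1181.25 − 435 − 161 = 1605.25 kcal/day.
TEE = 1605.25 × 1.575 = 2528.2688 kcal/day.
With stress factor 1.2: 2528.2688 × 1.2 = 3033.9225 kcal/day.
Carbohydrate energy = 40% × 3033.9225 = 1213.569 kcal.
Carbohydrate = 1213.569 ÷ 4 kcal/g = 303.3923 g.

303 g/day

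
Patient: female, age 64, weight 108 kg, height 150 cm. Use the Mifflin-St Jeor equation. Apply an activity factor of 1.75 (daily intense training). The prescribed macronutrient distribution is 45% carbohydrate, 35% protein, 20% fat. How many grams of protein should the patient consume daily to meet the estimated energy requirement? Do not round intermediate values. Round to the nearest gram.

Mifflin-St Jeor (female): BMR = 10(108) + 6.25(150) − 5(64) − 161 = 1080 + 937.5 − 320 − 161 = 1536.5 kcal/day.
TEE = 1536.5 × 1.75 = 2688.875 kcal/day.
Protein energy = 35% × 2688.875 = 941.1063 kcal.
Protein = 941.1063 ÷ 4 kcal/g = 235.2766 g.

235 g/day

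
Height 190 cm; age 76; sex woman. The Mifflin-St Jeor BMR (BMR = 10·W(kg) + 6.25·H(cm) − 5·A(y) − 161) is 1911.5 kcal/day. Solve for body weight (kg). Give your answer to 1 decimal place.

126.5 kg

1911.5 = 10·W + 6.25(190) − 5(76) − 161
10·W = 1911.5 − 646.5 = 1265, so W = 126.5 kg.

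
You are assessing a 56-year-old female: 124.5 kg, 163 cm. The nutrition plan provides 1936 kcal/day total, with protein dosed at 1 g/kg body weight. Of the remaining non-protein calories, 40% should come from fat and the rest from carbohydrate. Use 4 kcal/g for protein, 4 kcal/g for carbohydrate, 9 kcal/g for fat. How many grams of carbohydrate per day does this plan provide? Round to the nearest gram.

Protein = 1 × 124.5 = 124.5 g → 124.5 × 4 = 498 kcal.
Non-protein calories = 1936 − 498 = 1438 kcal.
Fat: 40% × 1438 = 575.2 kcal; carbohydrate: 862.8 kcal.
Carbohydrate: 862.8 kcal ÷ 4 kcal/g = 215.7 g.

216 g/day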